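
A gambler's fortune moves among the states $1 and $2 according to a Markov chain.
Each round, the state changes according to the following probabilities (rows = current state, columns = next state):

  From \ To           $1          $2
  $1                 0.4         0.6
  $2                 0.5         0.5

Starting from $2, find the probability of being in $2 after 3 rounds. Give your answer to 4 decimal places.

0.5450

Propagate the distribution vector 3 rounds from $2.
After 0 rounds: (0.0000, 1.0000)
After 1 round: (0.5000, 0.5000)
After 2 rounds: (0.4500, 0.5500)
After 3 rounds: (0.4550, 0.5450)
P(in $2 after 3 rounds) = 0.5450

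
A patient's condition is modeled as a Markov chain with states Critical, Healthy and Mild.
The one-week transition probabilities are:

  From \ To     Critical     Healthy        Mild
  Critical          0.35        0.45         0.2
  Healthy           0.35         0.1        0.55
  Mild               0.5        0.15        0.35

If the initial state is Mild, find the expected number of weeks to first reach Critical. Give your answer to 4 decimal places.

Let t(s) be the expected number of weeks to first reach Critical from state s, with t(Critical) = 0. Conditioning on the first week:
t(Healthy) = 1 + 0.1·t(Healthy) + 0.55·t(Mild)
t(Mild) = 1 + 0.15·t(Healthy) + 0.35·t(Mild)
Solving: t(Healthy) = 2.3881, t(Mild) = 2.0896.
Expected weeks from Mild to Critical: 2.0896.

2.0896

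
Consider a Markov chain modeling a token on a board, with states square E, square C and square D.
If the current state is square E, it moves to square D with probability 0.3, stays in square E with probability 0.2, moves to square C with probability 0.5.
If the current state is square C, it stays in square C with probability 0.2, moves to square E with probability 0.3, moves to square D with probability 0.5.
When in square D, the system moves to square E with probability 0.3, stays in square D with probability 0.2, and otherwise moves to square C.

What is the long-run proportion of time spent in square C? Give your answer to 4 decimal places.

Let the stationary distribution be π with π = πP and π_1 + π_2 + π_3 = 1.
π_1 = 0.2·π_1 + 0.3·π_2 + 0.3·π_3
π_2 = 0.5·π_1 + 0.2·π_2 + 0.5·π_3
Solving with the normalization constraint gives π = (0.2727, 0.3846, 0.3427).
So the stationary probability of square C is 0.3846.

0.3846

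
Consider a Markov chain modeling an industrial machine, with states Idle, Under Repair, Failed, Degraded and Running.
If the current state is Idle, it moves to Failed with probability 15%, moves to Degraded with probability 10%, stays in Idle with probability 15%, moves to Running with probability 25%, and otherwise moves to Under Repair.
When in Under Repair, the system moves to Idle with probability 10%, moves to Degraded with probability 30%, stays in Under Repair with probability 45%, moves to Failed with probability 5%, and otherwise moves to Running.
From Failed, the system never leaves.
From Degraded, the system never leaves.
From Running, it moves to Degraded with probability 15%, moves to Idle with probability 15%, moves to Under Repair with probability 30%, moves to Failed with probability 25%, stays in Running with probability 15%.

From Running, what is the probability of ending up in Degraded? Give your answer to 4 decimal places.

0.5453

Let h(s) be the probability of absorption at Degraded starting from transient state s. Then h(Degraded) = 1 and h(Failed) = 0. By first-step analysis:
h(Idle) = 0.15·h(Idle) + 0.35·h(Under Repair) + 0.15·0 + 0.1·1 + 0.25·h(Running)
h(Under Repair) = 0.1·h(Idle) + 0.45·h(Under Repair) + 0.05·0 + 0.3·1 + 0.1·h(Running)
h(Running) = 0.15·h(Idle) + 0.3·h(Under Repair) + 0.25·0 + 0.15·1 + 0.15·h(Running)
Solving: h(Idle) = 0.5874, h(Under Repair) = 0.7514, h(Running) = 0.5453.
Starting from Running, the probability is 0.5453.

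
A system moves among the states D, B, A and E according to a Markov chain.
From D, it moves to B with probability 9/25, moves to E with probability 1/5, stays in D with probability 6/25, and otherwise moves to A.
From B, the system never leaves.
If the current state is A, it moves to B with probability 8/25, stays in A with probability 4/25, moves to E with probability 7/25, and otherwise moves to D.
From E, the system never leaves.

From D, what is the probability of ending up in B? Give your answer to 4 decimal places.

0.6206

Let h(s) be the probability of absorption at B starting from transient state s. Then h(B) = 1 and h(E) = 0. By first-step analysis:
h(D) = 0.24·h(D) + 0.36·1 + 0.2·h(A) + 0.2·0
h(A) = 0.24·h(D) + 0.32·1 + 0.16·h(A) + 0.28·0
Solving: h(D) = 0.6206, h(A) = 0.5583.
Starting from D, the probability is 0.6206.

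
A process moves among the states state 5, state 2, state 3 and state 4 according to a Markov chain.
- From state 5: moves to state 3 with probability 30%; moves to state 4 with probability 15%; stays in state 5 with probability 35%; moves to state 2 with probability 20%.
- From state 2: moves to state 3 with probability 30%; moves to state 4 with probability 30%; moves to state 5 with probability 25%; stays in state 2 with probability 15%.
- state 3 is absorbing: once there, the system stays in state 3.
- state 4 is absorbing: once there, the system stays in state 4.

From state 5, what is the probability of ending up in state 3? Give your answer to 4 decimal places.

0.6269

Let h(s) be the probability of absorption at state 3 starting from transient state s. Then h(state 3) = 1 and h(state 4) = 0. By first-step analysis:
h(state 5) = 0.35·h(state 5) + 0.2·h(state 2) + 0.3·1 + 0.15·0
h(state 2) = 0.25·h(state 5) + 0.15·h(state 2) + 0.3·1 + 0.3·0
Solving: h(state 5) = 0.6269, h(state 2) = 0.5373.
Starting from state 5, the probability is 0.6269.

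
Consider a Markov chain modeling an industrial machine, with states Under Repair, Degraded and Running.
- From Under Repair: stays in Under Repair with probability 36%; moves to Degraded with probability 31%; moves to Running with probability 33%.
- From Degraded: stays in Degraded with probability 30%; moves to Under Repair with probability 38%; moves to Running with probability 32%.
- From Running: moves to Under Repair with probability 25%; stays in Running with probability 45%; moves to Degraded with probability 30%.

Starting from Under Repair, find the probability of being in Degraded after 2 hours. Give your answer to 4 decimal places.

Sum over the intermediate state after 1 hour:
P = P(Under Repair→Under Repair)·P(Under Repair→Degraded) + P(Under Repair→Degraded)·P(Degraded→Degraded) + P(Under Repair→Running)·P(Running→Degraded)
  = 0.36×0.31 + 0.31×0.3 + 0.33×0.3
  = 0.1116 + 0.0930 + 0.0990 = 0.3036

0.3036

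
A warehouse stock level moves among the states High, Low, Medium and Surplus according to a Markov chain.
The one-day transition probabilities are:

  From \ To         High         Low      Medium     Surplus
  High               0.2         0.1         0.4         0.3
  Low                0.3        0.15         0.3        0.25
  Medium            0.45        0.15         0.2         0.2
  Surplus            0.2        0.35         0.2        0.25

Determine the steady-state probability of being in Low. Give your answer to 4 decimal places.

Let the stationary distribution be π with π = πP and π_1 + π_2 + π_3 + π_4 = 1.
π_1 = 0.2·π_1 + 0.3·π_2 + 0.45·π_3 + 0.2·π_4
π_2 = 0.1·π_1 + 0.15·π_2 + 0.15·π_3 + 0.35·π_4
π_3 = 0.4·π_1 + 0.3·π_2 + 0.2·π_3 + 0.2·π_4
Solving with the normalization constraint gives π = (0.2876, 0.1857, 0.2761, 0.2506).
So the stationary probability of Low is 0.1857.

0.1857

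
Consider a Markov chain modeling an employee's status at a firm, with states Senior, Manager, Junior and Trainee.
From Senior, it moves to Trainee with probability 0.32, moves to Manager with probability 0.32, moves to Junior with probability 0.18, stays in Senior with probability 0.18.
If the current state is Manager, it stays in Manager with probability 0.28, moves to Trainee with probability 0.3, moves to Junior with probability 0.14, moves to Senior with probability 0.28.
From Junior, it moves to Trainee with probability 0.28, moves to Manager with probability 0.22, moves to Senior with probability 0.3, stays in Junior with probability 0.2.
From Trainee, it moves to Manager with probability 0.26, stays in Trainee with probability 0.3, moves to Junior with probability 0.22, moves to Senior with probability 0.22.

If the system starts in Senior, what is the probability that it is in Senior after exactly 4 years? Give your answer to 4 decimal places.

Propagate the distribution vector 4 years from Senior.
After 0 years: (1.0000, 0.0000, 0.0000, 0.0000)
After 1 year: (0.1800, 0.3200, 0.1800, 0.3200)
After 2 years: (0.2464, 0.2700, 0.1836, 0.3000)
After 3 years: (0.2410, 0.2728, 0.1849, 0.3013)
After 4 years: (0.2415, 0.2725, 0.1848, 0.3011)
P(in Senior after 4 years) = 0.2415

0.2415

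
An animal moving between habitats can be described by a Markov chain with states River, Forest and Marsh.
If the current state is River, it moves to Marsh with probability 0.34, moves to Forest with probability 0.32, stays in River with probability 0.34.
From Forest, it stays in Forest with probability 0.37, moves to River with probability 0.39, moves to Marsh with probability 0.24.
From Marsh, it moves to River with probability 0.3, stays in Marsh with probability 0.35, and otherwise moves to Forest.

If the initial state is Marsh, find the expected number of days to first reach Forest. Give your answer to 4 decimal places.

Let t(s) be the expected number of days to first reach Forest from state s, with t(Forest) = 0. Conditioning on the first day:
t(River) = 1 + 0.34·t(River) + 0.34·t(Marsh)
t(Marsh) = 1 + 0.3·t(River) + 0.35·t(Marsh)
Solving: t(River) = 3.0275, t(Marsh) = 2.9358.
Expected days from Marsh to Forest: 2.9358.

2.9358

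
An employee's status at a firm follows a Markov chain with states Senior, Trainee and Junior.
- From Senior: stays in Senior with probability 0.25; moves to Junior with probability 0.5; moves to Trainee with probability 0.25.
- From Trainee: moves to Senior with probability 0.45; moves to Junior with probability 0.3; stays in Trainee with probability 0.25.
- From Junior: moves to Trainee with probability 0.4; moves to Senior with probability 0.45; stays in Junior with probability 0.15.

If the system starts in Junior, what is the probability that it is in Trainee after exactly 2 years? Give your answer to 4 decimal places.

0.2725

Sum over the intermediate state after 1 year:
P = P(Junior→Senior)·P(Senior→Trainee) + P(Junior→Trainee)·P(Trainee→Trainee) + P(Junior→Junior)·P(Junior→Trainee)
  = 0.45×0.25 + 0.4×0.25 + 0.15×0.4
  = 0.1125 + 0.1000 + 0.0600 = 0.2725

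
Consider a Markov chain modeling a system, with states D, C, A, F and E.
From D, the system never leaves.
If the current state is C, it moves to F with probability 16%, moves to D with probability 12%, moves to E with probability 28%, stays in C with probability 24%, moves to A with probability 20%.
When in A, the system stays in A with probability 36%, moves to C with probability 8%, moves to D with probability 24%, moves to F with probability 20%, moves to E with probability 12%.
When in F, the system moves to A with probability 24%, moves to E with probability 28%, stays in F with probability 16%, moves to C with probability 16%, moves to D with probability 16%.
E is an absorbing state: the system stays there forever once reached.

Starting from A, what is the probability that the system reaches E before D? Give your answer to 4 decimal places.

Let h(s) be the probability of absorption at E starting from transient state s. Then h(E) = 1 and h(D) = 0. By first-step analysis:
h(C) = 0.12·0 + 0.24·h(C) + 0.2·h(A) + 0.16·h(F) + 0.28·1
h(A) = 0.24·0 + 0.08·h(C) + 0.36·h(A) + 0.2·h(F) + 0.12·1
h(F) = 0.16·0 + 0.16·h(C) + 0.24·h(A) + 0.16·h(F) + 0.28·1
Solving: h(C) = 0.6062, h(A) = 0.4431, h(F) = 0.5754.
Starting from A, the probability is 0.4431.

0.4431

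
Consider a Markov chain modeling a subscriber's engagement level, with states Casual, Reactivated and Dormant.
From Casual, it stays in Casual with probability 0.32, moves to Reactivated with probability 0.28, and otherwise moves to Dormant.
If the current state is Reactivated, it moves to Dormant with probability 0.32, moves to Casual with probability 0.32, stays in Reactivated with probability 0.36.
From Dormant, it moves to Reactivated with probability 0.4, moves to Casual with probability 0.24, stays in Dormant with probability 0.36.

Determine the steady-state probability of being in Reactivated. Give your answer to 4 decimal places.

0.3510

Let the stationary distribution be π with π = πP and π_1 + π_2 + π_3 = 1.
π_1 = 0.32·π_1 + 0.32·π_2 + 0.24·π_3
π_2 = 0.28·π_1 + 0.36·π_2 + 0.4·π_3
Solving with the normalization constraint gives π = (0.2914, 0.3510, 0.3576).
So the stationary probability of Reactivated is 0.3510.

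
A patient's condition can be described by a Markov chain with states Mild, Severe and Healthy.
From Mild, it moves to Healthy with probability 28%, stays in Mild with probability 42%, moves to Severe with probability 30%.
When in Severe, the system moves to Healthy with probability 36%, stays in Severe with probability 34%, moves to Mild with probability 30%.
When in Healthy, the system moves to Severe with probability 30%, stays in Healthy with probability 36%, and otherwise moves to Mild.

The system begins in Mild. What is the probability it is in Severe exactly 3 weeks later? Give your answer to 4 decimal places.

Propagate the distribution vector 3 weeks from Mild.
After 0 weeks: (1.0000, 0.0000, 0.0000)
After 1 week: (0.4200, 0.3000, 0.2800)
After 2 weeks: (0.3616, 0.3120, 0.3264)
After 3 weeks: (0.3564, 0.3125, 0.3311)
P(in Severe after 3 weeks) = 0.3125

0.3125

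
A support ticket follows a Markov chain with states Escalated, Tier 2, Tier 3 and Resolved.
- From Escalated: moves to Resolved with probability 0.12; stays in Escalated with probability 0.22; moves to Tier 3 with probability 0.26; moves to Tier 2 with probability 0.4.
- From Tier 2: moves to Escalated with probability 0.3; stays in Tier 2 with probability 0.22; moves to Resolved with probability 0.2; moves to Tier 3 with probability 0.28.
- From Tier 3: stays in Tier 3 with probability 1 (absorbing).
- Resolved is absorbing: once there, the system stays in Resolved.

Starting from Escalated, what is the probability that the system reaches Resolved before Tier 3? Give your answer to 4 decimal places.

0.3554

Let h(s) be the probability of absorption at Resolved starting from transient state s. Then h(Resolved) = 1 and h(Tier 3) = 0. By first-step analysis:
h(Escalated) = 0.22·h(Escalated) + 0.4·h(Tier 2) + 0.26·0 + 0.12·1
h(Tier 2) = 0.3·h(Escalated) + 0.22·h(Tier 2) + 0.28·0 + 0.2·1
Solving: h(Escalated) = 0.3554, h(Tier 2) = 0.3931.
Starting from Escalated, the probability is 0.3554.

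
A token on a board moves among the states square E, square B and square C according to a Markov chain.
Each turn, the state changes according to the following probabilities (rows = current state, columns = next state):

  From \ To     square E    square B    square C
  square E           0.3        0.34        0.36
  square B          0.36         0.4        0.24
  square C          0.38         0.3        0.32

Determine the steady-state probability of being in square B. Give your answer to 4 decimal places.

0.3487

Let the stationary distribution be π with π = πP and π_1 + π_2 + π_3 = 1.
π_1 = 0.3·π_1 + 0.36·π_2 + 0.38·π_3
π_2 = 0.34·π_1 + 0.4·π_2 + 0.3·π_3
Solving with the normalization constraint gives π = (0.3454, 0.3487, 0.3059).
So the stationary probability of square B is 0.3487.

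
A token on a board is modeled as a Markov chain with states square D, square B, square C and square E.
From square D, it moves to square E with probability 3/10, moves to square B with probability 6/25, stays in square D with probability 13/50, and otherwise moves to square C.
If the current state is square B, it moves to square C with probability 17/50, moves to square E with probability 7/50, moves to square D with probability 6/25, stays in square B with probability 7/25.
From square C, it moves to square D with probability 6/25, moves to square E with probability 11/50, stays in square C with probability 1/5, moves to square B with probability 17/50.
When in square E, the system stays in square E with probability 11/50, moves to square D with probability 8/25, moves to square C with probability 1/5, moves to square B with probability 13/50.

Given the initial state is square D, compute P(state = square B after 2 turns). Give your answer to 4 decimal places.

0.2756

Propagate the distribution vector 2 turns from square D.
After 0 turns: (1.0000, 0.0000, 0.0000, 0.0000)
After 1 turn: (0.2600, 0.2400, 0.2000, 0.3000)
After 2 turns: (0.2692, 0.2756, 0.2336, 0.2216)
P(in square B after 2 turns) = 0.2756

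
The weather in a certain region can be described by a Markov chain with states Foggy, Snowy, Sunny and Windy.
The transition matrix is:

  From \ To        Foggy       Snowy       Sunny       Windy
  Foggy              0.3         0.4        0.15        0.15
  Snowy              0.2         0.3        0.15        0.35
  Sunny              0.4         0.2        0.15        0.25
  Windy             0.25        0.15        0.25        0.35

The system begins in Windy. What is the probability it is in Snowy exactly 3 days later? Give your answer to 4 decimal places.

0.2695

Propagate the distribution vector 3 days from Windy.
After 0 days: (0.0000, 0.0000, 0.0000, 1.0000)
After 1 day: (0.2500, 0.1500, 0.2500, 0.3500)
After 2 days: (0.2925, 0.2475, 0.1850, 0.2750)
After 3 days: (0.2800, 0.2695, 0.1775, 0.2730)
P(in Snowy after 3 days) = 0.2695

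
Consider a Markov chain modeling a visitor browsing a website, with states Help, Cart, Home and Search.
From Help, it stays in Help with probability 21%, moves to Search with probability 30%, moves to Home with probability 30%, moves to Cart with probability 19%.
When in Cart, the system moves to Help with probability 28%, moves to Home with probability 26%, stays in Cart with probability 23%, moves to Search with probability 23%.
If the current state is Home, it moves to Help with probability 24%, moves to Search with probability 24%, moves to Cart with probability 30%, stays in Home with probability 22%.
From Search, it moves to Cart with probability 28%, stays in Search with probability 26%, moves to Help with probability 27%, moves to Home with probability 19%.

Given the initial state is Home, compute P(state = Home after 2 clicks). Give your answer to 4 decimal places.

Propagate the distribution vector 2 clicks from Home.
After 0 clicks: (0.0000, 0.0000, 1.0000, 0.0000)
After 1 click: (0.2400, 0.3000, 0.2200, 0.2400)
After 2 clicks: (0.2520, 0.2478, 0.2440, 0.2562)
P(in Home after 2 clicks) = 0.2440

0.2440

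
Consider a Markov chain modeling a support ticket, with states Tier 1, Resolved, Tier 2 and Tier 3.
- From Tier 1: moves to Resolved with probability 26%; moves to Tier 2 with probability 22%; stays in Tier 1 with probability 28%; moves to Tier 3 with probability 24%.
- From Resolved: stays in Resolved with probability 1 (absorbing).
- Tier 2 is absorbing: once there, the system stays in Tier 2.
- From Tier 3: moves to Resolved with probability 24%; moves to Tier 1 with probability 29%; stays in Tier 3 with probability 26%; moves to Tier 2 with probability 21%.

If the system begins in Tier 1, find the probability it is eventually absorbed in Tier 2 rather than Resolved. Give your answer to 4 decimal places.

0.4603

Let h(s) be the probability of absorption at Tier 2 starting from transient state s. Then h(Tier 2) = 1 and h(Resolved) = 0. By first-step analysis:
h(Tier 1) = 0.28·h(Tier 1) + 0.26·0 + 0.22·1 + 0.24·h(Tier 3)
h(Tier 3) = 0.29·h(Tier 1) + 0.24·0 + 0.21·1 + 0.26·h(Tier 3)
Solving: h(Tier 1) = 0.4603, h(Tier 3) = 0.4642.
Starting from Tier 1, the probability is 0.4603.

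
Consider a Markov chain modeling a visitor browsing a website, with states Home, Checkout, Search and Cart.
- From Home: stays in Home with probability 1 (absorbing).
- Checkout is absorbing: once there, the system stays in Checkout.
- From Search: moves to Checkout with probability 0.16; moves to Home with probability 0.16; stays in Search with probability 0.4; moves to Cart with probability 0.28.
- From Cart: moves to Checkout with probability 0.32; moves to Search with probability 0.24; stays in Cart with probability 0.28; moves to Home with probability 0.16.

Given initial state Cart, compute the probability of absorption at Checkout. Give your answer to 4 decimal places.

Let h(s) be the probability of absorption at Checkout starting from transient state s. Then h(Checkout) = 1 and h(Home) = 0. By first-step analysis:
h(Search) = 0.16·0 + 0.16·1 + 0.4·h(Search) + 0.28·h(Cart)
h(Cart) = 0.16·0 + 0.32·1 + 0.24·h(Search) + 0.28·h(Cart)
Solving: h(Search) = 0.5614, h(Cart) = 0.6316.
Starting from Cart, the probability is 0.6316.

0.6316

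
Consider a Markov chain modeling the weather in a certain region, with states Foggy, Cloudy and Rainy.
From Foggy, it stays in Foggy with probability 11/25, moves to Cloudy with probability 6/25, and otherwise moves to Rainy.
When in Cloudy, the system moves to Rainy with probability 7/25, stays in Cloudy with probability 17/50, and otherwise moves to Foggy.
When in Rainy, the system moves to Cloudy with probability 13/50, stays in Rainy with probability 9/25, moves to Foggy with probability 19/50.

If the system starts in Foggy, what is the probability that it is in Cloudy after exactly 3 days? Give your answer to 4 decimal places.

0.2735

Propagate the distribution vector 3 days from Foggy.
After 0 days: (1.0000, 0.0000, 0.0000)
After 1 day: (0.4400, 0.2400, 0.3200)
After 2 days: (0.4064, 0.2704, 0.3232)
After 3 days: (0.4044, 0.2735, 0.3221)
P(in Cloudy after 3 days) = 0.2735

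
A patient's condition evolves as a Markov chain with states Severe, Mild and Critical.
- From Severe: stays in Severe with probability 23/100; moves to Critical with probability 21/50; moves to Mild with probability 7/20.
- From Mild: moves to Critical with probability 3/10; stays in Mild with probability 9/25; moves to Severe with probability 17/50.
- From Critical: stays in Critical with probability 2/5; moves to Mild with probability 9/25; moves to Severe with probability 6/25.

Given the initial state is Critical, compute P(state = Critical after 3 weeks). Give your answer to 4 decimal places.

0.3697

Propagate the distribution vector 3 weeks from Critical.
After 0 weeks: (0.0000, 0.0000, 1.0000)
After 1 week: (0.2400, 0.3600, 0.4000)
After 2 weeks: (0.2736, 0.3576, 0.3688)
After 3 weeks: (0.2730, 0.3573, 0.3697)
P(in Critical after 3 weeks) = 0.3697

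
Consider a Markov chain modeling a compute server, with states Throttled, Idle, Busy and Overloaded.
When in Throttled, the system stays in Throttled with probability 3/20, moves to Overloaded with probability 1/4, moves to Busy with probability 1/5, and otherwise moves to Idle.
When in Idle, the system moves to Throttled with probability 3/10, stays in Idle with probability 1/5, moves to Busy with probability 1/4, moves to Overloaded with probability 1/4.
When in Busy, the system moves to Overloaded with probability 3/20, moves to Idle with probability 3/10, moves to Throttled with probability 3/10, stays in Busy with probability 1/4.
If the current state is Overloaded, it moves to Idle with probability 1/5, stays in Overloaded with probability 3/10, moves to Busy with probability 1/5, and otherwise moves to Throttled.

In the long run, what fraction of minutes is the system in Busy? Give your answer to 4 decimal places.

0.2250

Let the stationary distribution be π with π = πP and π_1 + π_2 + π_3 + π_4 = 1.
π_1 = 0.15·π_1 + 0.3·π_2 + 0.3·π_3 + 0.3·π_4
π_2 = 0.4·π_1 + 0.2·π_2 + 0.3·π_3 + 0.2·π_4
π_3 = 0.2·π_1 + 0.25·π_2 + 0.25·π_3 + 0.2·π_4
Solving with the normalization constraint gives π = (0.2609, 0.2747, 0.2250, 0.2395).
So the stationary probability of Busy is 0.2250.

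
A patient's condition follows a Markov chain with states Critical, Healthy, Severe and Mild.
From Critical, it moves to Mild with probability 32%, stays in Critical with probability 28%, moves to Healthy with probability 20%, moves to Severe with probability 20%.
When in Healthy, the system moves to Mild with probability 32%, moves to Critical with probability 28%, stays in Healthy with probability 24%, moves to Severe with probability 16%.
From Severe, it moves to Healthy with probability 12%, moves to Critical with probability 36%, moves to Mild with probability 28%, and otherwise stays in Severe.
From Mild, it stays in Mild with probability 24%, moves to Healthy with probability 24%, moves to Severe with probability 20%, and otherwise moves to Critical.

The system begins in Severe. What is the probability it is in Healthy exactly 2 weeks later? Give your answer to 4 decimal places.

0.1968

Propagate the distribution vector 2 weeks from Severe.
After 0 weeks: (0.0000, 0.0000, 1.0000, 0.0000)
After 1 week: (0.3600, 0.1200, 0.2400, 0.2800)
After 2 weeks: (0.3104, 0.1968, 0.2048, 0.2880)
P(in Healthy after 2 weeks) = 0.1968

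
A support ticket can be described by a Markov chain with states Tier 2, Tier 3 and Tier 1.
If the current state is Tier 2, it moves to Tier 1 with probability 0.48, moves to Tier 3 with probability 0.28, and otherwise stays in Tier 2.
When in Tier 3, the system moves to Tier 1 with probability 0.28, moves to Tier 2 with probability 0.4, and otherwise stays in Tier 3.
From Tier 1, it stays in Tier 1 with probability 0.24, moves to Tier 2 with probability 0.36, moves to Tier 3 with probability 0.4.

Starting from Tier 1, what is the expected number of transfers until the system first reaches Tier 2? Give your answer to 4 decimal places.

2.6680

Let t(s) be the expected number of transfers to first reach Tier 2 from state s, with t(Tier 2) = 0. Conditioning on the first transfer:
t(Tier 3) = 1 + 0.32·t(Tier 3) + 0.28·t(Tier 1)
t(Tier 1) = 1 + 0.4·t(Tier 3) + 0.24·t(Tier 1)
Solving: t(Tier 3) = 2.5692, t(Tier 1) = 2.6680.
Expected transfers from Tier 1 to Tier 2: 2.6680.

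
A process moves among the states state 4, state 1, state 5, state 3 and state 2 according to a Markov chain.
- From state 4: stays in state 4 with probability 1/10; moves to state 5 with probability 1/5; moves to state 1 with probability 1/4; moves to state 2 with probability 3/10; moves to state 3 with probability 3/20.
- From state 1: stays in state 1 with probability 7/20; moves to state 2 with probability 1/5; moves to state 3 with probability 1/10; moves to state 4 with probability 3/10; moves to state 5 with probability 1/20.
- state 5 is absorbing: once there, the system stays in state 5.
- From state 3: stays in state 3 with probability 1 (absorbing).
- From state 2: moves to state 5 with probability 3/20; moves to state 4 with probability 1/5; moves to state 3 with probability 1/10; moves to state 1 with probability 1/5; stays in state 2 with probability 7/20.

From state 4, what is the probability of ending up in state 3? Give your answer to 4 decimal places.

0.4557

Let h(s) be the probability of absorption at state 3 starting from transient state s. Then h(state 3) = 1 and h(state 5) = 0. By first-step analysis:
h(state 4) = 0.1·h(state 4) + 0.25·h(state 1) + 0.2·0 + 0.15·1 + 0.3·h(state 2)
h(state 1) = 0.3·h(state 4) + 0.35·h(state 1) + 0.05·0 + 0.1·1 + 0.2·h(state 2)
h(state 2) = 0.2·h(state 4) + 0.2·h(state 1) + 0.15·0 + 0.1·1 + 0.35·h(state 2)
Solving: h(state 4) = 0.4557, h(state 1) = 0.5022, h(state 2) = 0.4486.
Starting from state 4, the probability is 0.4557.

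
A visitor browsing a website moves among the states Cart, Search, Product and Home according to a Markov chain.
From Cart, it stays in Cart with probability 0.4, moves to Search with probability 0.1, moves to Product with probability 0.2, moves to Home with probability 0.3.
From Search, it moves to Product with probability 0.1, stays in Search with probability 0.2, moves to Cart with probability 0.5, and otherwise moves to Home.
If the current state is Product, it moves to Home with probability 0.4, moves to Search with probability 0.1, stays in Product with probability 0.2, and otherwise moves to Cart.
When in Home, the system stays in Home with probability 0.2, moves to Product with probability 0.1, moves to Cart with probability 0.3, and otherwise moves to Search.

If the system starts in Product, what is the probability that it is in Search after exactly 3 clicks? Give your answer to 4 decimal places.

0.2040

Propagate the distribution vector 3 clicks from Product.
After 0 clicks: (0.0000, 0.0000, 1.0000, 0.0000)
After 1 click: (0.3000, 0.1000, 0.2000, 0.4000)
After 2 clicks: (0.3500, 0.2300, 0.1500, 0.2700)
After 3 clicks: (0.3810, 0.2040, 0.1500, 0.2650)
P(in Search after 3 clicks) = 0.2040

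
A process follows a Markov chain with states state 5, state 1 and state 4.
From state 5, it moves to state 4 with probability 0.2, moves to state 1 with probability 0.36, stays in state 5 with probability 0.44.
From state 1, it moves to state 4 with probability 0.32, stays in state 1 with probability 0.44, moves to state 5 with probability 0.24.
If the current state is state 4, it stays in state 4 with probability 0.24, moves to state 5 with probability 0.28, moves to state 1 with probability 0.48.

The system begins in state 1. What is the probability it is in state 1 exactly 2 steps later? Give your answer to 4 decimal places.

Sum over the intermediate state after 1 step:
P = P(state 1→state 5)·P(state 5→state 1) + P(state 1→state 1)·P(state 1→state 1) + P(state 1→state 4)·P(state 4→state 1)
  = 0.24×0.36 + 0.44×0.44 + 0.32×0.48
  = 0.0864 + 0.1936 + 0.1536 = 0.4336

0.4336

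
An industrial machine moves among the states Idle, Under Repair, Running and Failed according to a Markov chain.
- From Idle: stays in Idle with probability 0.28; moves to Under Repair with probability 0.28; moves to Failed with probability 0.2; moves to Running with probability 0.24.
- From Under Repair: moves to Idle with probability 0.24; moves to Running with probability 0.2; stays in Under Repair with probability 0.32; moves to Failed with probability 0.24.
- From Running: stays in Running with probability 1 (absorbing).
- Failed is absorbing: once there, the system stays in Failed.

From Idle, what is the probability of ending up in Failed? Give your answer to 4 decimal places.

0.4811

Let h(s) be the probability of absorption at Failed starting from transient state s. Then h(Failed) = 1 and h(Running) = 0. By first-step analysis:
h(Idle) = 0.28·h(Idle) + 0.28·h(Under Repair) + 0.24·0 + 0.2·1
h(Under Repair) = 0.24·h(Idle) + 0.32·h(Under Repair) + 0.2·0 + 0.24·1
Solving: h(Idle) = 0.4811, h(Under Repair) = 0.5227.
Starting from Idle, the probability is 0.4811.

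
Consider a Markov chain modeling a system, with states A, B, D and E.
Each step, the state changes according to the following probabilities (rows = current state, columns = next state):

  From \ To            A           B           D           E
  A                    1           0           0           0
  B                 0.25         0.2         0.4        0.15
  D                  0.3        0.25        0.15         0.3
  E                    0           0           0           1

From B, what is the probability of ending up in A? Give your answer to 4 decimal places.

Let h(s) be the probability of absorption at A starting from transient state s. Then h(A) = 1 and h(E) = 0. By first-step analysis:
h(B) = 0.25·1 + 0.2·h(B) + 0.4·h(D) + 0.15·0
h(D) = 0.3·1 + 0.25·h(B) + 0.15·h(D) + 0.3·0
Solving: h(B) = 0.5733, h(D) = 0.5216.
Starting from B, the probability is 0.5733.

0.5733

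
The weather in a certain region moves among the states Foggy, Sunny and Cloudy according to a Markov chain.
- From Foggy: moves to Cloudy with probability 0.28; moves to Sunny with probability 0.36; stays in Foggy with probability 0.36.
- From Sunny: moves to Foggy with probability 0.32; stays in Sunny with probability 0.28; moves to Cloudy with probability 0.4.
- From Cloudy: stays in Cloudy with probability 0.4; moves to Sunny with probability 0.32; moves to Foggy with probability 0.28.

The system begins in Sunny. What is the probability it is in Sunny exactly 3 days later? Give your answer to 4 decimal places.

Propagate the distribution vector 3 days from Sunny.
After 0 days: (0.0000, 1.0000, 0.0000)
After 1 day: (0.3200, 0.2800, 0.4000)
After 2 days: (0.3168, 0.3216, 0.3616)
After 3 days: (0.3182, 0.3198, 0.3620)
P(in Sunny after 3 days) = 0.3198

0.3198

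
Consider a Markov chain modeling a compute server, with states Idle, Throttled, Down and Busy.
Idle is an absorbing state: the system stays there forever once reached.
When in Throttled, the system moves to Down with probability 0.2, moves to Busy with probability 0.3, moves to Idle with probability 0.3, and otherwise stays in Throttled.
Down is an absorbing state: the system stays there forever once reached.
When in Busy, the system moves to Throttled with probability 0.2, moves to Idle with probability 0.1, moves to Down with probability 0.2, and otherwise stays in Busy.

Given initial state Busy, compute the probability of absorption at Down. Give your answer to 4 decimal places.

0.5882

Let h(s) be the probability of absorption at Down starting from transient state s. Then h(Down) = 1 and h(Idle) = 0. By first-step analysis:
h(Throttled) = 0.3·0 + 0.2·h(Throttled) + 0.2·1 + 0.3·h(Busy)
h(Busy) = 0.1·0 + 0.2·h(Throttled) + 0.2·1 + 0.5·h(Busy)
Solving: h(Throttled) = 0.4706, h(Busy) = 0.5882.
Starting from Busy, the probability is 0.5882.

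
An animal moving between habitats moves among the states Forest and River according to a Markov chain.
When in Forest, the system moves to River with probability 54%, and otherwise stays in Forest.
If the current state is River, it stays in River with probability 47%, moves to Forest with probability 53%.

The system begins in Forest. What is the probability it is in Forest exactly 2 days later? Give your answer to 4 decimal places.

0.4978

Sum over the intermediate state after 1 day:
P = P(Forest→Forest)·P(Forest→Forest) + P(Forest→River)·P(River→Forest)
  = 0.46×0.46 + 0.54×0.53
  = 0.2116 + 0.2862 = 0.4978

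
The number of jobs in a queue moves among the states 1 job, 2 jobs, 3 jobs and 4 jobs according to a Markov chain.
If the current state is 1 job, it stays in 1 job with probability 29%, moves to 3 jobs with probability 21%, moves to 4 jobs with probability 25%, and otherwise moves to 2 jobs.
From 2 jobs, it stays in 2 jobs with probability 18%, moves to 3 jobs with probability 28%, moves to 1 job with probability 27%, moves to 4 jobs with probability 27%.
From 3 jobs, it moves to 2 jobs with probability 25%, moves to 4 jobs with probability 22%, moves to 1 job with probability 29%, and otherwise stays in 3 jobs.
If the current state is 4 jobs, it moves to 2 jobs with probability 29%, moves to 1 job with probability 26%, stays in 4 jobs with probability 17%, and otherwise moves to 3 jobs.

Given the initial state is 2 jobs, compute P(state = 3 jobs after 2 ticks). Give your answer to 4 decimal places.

Propagate the distribution vector 2 ticks from 2 jobs.
After 0 ticks: (0.0000, 1.0000, 0.0000, 0.0000)
After 1 tick: (0.2700, 0.1800, 0.2800, 0.2700)
After 2 ticks: (0.2783, 0.2482, 0.2499, 0.2236)
P(in 3 jobs after 2 ticks) = 0.2499

0.2499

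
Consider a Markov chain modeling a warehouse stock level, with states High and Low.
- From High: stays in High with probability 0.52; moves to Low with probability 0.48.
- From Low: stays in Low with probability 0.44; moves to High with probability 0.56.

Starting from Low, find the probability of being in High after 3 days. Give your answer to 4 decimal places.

Propagate the distribution vector 3 days from Low.
After 0 days: (0.0000, 1.0000)
After 1 day: (0.5600, 0.4400)
After 2 days: (0.5376, 0.4624)
After 3 days: (0.5385, 0.4615)
P(in High after 3 days) = 0.5385

0.5385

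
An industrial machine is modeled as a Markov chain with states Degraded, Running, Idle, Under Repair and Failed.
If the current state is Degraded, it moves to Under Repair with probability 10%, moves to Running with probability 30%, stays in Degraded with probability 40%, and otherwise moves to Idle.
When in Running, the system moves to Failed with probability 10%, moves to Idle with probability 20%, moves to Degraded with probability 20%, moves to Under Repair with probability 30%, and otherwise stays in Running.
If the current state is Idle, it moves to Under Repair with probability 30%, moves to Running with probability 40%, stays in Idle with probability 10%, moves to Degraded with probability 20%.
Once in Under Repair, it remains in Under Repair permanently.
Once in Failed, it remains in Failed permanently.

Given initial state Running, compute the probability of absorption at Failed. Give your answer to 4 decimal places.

Let h(s) be the probability of absorption at Failed starting from transient state s. Then h(Failed) = 1 and h(Under Repair) = 0. By first-step analysis:
h(Degraded) = 0.4·h(Degraded) + 0.3·h(Running) + 0.2·h(Idle) + 0.1·0
h(Running) = 0.2·h(Degraded) + 0.2·h(Running) + 0.2·h(Idle) + 0.3·0 + 0.1·1
h(Idle) = 0.2·h(Degraded) + 0.4·h(Running) + 0.1·h(Idle) + 0.3·0
Solving: h(Degraded) = 0.1296, h(Running) = 0.1852, h(Idle) = 0.1111.
Starting from Running, the probability is 0.1852.

0.1852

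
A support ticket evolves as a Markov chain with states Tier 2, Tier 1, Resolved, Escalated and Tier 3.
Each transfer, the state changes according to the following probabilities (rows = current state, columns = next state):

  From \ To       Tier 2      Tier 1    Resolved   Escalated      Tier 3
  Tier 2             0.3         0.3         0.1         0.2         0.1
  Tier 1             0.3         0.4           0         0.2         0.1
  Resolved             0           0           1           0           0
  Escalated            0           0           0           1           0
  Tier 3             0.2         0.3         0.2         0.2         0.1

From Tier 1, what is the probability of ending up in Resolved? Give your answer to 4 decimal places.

Let h(s) be the probability of absorption at Resolved starting from transient state s. Then h(Resolved) = 1 and h(Escalated) = 0. By first-step analysis:
h(Tier 2) = 0.3·h(Tier 2) + 0.3·h(Tier 1) + 0.1·1 + 0.2·0 + 0.1·h(Tier 3)
h(Tier 1) = 0.3·h(Tier 2) + 0.4·h(Tier 1) + 0.2·0 + 0.1·h(Tier 3)
h(Tier 3) = 0.2·h(Tier 2) + 0.3·h(Tier 1) + 0.2·1 + 0.2·0 + 0.1·h(Tier 3)
Solving: h(Tier 2) = 0.2771, h(Tier 1) = 0.1968, h(Tier 3) = 0.3494.
Starting from Tier 1, the probability is 0.1968.

0.1968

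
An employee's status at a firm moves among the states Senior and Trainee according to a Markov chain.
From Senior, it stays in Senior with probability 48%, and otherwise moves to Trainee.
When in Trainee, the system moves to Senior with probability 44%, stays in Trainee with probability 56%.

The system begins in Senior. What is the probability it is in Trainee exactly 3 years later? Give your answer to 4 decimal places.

0.5416

Propagate the distribution vector 3 years from Senior.
After 0 years: (1.0000, 0.0000)
After 1 year: (0.4800, 0.5200)
After 2 years: (0.4592, 0.5408)
After 3 years: (0.4584, 0.5416)
P(in Trainee after 3 years) = 0.5416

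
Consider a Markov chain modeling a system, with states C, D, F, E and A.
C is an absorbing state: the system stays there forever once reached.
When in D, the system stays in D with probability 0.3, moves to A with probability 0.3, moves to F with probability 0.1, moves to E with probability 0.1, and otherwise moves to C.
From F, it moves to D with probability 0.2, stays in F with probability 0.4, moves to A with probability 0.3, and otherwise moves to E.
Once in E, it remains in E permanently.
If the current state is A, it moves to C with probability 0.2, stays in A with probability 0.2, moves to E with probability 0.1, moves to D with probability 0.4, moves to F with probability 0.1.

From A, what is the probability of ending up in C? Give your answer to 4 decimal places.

0.6316

Let h(s) be the probability of absorption at C starting from transient state s. Then h(C) = 1 and h(E) = 0. By first-step analysis:
h(D) = 0.2·1 + 0.3·h(D) + 0.1·h(F) + 0.1·0 + 0.3·h(A)
h(F) = 0.2·h(D) + 0.4·h(F) + 0.1·0 + 0.3·h(A)
h(A) = 0.2·1 + 0.4·h(D) + 0.1·h(F) + 0.1·0 + 0.2·h(A)
Solving: h(D) = 0.6316, h(F) = 0.5263, h(A) = 0.6316.
Starting from A, the probability is 0.6316.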